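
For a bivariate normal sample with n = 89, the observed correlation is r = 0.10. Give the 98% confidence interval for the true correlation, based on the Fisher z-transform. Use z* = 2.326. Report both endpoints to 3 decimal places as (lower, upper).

z_r = atanh(0.10) = 0.100335;  SE = 1/√(n−3) = 1/√86 = 0.107833
z-limits: 0.100335 ± 2.326·0.107833 = 0.100335 ± 0.250820 = [-0.150485, 0.351155]
ρ-limits: (tanh -0.150485, tanh 0.351155) = (-0.149, 0.337)

(-0.149, 0.337)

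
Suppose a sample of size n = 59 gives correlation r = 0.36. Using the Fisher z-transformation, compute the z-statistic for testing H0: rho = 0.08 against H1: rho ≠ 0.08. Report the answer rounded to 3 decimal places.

2.220

Fisher z: atanh(0.36) = 0.376886, atanh(0.08) = 0.080171
z = (z_r − z_0)·√(n−3) = (0.376886 − 0.080171)·√56 = 0.296715 · 7.483315 = 2.220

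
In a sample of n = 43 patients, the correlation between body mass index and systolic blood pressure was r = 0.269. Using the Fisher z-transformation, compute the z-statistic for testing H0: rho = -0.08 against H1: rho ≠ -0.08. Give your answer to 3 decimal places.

2.251

z_r = atanh(0.269) = 0.275786,  z_0 = atanh(-0.08) = -0.080171
SE = 1/√(n−3) = 1/√40 = 0.158114
z = (z_r − z_0)/SE = (0.275786 − (-0.080171)) / 0.158114 = 0.355957 / 0.158114 = 2.251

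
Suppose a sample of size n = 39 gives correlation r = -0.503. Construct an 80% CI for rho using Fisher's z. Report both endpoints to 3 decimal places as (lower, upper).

z_r = atanh(-0.503) = -0.553314;  SE = 1/√(n−3) = 1/√36 = 0.166667
z-limits: -0.553314 ± 1.282·0.166667 = -0.553314 ± 0.213667 = [-0.766981, -0.339647]
ρ-limits: (tanh -0.766981, tanh -0.339647) = (-0.645, -0.327)

(-0.645, -0.327)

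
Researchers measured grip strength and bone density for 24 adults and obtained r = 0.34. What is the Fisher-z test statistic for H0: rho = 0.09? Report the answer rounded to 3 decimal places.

z_r = atanh(0.34) = 0.354093,  z_0 = atanh(0.09) = 0.090244
SE = 1/√(n−3) = 1/√21 = 0.218218
z = (z_r − z_0)/SE = (0.354093 − 0.090244) / 0.218218 = 0.263849 / 0.218218 = 1.209

1.209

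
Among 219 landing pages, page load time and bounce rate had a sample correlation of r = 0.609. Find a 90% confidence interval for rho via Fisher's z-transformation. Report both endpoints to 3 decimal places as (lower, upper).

Fisher z: z_r = atanh(r) = ½·ln((1+0.609)/(1−0.609)) = 0.707330
SE(z) = 1/√(n−3) = 1/√216 = 0.068041
90% ⇒ z* = 1.645; margin = 1.645·0.068041 = 0.111927
CI on z-scale: (0.595403, 0.819257)
Back-transform: tanh(0.595403) = 0.533770, tanh(0.819257) = 0.674665

(0.534, 0.675)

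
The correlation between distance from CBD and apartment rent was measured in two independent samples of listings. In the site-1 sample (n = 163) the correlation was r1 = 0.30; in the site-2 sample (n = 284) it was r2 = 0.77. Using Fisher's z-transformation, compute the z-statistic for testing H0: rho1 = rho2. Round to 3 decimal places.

-7.177

Fisher z-transforms: z1 = atanh(0.30) = 0.309520, z2 = atanh(0.77) = 1.020328; difference d = -0.710808
Var(d) = 1/160 + 1/281 = 0.0062500 + 0.0035587 = 0.0098087
z = d/√Var(d) = -0.710808 / √0.0098087 = -0.710808 / 0.099039 = -7.177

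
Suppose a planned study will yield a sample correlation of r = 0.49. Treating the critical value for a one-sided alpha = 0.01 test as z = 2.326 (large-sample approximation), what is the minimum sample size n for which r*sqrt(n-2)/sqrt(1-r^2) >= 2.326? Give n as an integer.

20

Need r·√(n−2)/√(1−r²) ≥ 2.326
√(n−2) ≥ 2.326·√(1−0.2401) / 0.49 = 2.326·0.871722 / 0.49 = 4.1380
n−2 ≥ 17.1230  ⇒  n ≥ 19.1230
Smallest integer n = 20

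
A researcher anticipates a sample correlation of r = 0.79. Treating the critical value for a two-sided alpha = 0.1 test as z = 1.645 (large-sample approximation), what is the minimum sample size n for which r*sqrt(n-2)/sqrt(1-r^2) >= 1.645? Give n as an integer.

r√(n−2)/√(1−r²) ≥ 1.645  ⇔  n−2 ≥ (1.645)²·(1−r²)/r²
(1−r²)/r² = (1−0.6241)/0.6241 = 0.6023
n ≥ 2 + 2.706025·0.6023 = 2 + 1.6298 = 3.6298
⌈3.6298⌉ = 4

4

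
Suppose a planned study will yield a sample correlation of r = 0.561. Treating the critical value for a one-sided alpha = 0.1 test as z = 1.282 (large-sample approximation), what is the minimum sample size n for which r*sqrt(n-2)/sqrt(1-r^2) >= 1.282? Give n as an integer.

6

r√(n−2)/√(1−r²) ≥ 1.282  ⇔  n−2 ≥ (1.282)²·(1−r²)/r²
(1−r²)/r² = (1−0.314721)/0.314721 = 2.1774
n ≥ 2 + 1.643524·2.1774 = 2 + 3.5786 = 5.5786
⌈5.5786⌉ = 6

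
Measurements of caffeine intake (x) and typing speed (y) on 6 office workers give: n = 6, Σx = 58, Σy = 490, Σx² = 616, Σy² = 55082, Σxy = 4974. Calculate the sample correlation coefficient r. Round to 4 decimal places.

Numerator: nΣxy − (Σx)(Σy) = 6·4974 − (58)(490) = 1424
Denominator: √[(nΣx²−(Σx)²)(nΣy²−(Σy)²)]
  nΣx²−(Σx)² = 6·616 − 3364 = 332;  nΣy²−(Σy)² = 6·55082 − 240100 = 90392
  √(332·90392) = √30010144 = 5478.1515
r = 1424 / 5478.1515 = 0.2599

0.2599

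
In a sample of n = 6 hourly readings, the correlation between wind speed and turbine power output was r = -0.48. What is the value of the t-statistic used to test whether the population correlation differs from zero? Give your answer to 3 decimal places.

1 − r² = 1 − 0.2304 = 0.7696;  √(1−r²) = 0.877268
√(n−2) = √4 = 2.000000
t = r·√(n−2)/√(1−r²) = -0.48 · 2.000000 / 0.877268 = -1.094

-1.094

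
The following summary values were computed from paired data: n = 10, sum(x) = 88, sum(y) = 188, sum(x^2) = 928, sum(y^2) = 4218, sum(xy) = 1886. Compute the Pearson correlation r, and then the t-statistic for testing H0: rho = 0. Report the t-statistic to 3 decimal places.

2.890

Numerator: nΣxy − (Σx)(Σy) = 10·1886 − (88)(188) = 2316
Denominator: √[(nΣx²−(Σx)²)(nΣy²−(Σy)²)]
  nΣx²−(Σx)² = 10·928 − 7744 = 1536;  nΣy²−(Σy)² = 10·4218 − 35344 = 6836
  √(1536·6836) = √10500096 = 3240.3852
r = 2316 / 3240.3852 = 0.7147
t = r·√(n−2)/√(1−r²) = 0.7147·√8 / √(1−0.510796) = 2.021477 / 0.699431 = 2.890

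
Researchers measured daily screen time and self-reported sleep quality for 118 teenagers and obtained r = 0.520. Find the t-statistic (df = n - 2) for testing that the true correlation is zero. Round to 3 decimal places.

6.557

t = r·√(n−2) / √(1−r²) with r = 0.520, n = 118
  = 0.520·√116 / √(1 − 0.270400)
  = 0.520·10.770330 / 0.854166
  = 5.600572 / 0.854166 = 6.557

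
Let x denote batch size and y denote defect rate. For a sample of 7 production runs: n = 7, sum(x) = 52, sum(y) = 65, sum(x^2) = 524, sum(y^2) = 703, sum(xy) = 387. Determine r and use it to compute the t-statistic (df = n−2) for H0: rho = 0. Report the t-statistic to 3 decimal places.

-3.194

Numerator: nΣxy − (Σx)(Σy) = 7·387 − (52)(65) = -671
Denominator: √[(nΣx²−(Σx)²)(nΣy²−(Σy)²)]
  nΣx²−(Σx)² = 7·524 − 2704 = 964;  nΣy²−(Σy)² = 7·703 − 4225 = 696
  √(964·696) = √670944 = 819.1117
r = -671 / 819.1117 = -0.8192
t = r·√(n−2)/√(1−r²) = -0.8192·√5 / √(1−0.671089) = -1.831787 / 0.573508 = -3.194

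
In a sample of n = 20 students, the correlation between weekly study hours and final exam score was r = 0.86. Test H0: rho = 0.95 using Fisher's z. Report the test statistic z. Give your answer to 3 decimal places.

z_r = atanh(0.86) = 1.293345,  z_0 = atanh(0.95) = 1.831781
SE = 1/√(n−3) = 1/√17 = 0.242536
z = (z_r − z_0)/SE = (1.293345 − 1.831781) / 0.242536 = -0.538436 / 0.242536 = -2.220

-2.220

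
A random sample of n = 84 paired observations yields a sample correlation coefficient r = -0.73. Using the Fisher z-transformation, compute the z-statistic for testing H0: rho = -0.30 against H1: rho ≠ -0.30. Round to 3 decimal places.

z_r = atanh(-0.73) = -0.928727,  z_0 = atanh(-0.30) = -0.309520
SE = 1/√(n−3) = 1/√81 = 0.111111
z = (z_r − z_0)/SE = (-0.928727 − (-0.309520)) / 0.111111 = -0.619207 / 0.111111 = -5.573

-5.573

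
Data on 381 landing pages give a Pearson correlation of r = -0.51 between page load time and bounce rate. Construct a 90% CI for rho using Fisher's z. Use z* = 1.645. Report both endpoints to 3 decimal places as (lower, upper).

Fisher z: z_r = atanh(r) = ½·ln((1+(-0.51))/(1−(-0.51))) = -0.562730
SE(z) = 1/√(n−3) = 1/√378 = 0.051434
90% ⇒ z* = 1.645; margin = 1.645·0.051434 = 0.084609
CI on z-scale: (-0.647339, -0.478121)
Back-transform: tanh(-0.647339) = -0.569876, tanh(-0.478121) = -0.444738

(-0.570, -0.445)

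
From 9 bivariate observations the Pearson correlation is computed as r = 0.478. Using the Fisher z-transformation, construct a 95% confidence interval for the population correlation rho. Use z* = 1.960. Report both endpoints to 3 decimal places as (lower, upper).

Fisher z: z_r = atanh(r) = ½·ln((1+0.478)/(1−0.478)) = 0.520389
SE(z) = 1/√(n−3) = 1/√6 = 0.408248
95% ⇒ z* = 1.960; margin = 1.960·0.408248 = 0.800166
CI on z-scale: (-0.279777, 1.320555)
Back-transform: tanh(-0.279777) = -0.272699, tanh(1.320555) = 0.866922

(-0.273, 0.867)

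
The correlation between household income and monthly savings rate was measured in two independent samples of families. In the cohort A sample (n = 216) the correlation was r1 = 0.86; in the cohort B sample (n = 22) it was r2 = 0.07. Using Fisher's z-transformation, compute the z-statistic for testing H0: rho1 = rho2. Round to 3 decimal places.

5.109

z1 = atanh(0.86) = 1.293345,  z2 = atanh(0.07) = 0.070115
SE = √(1/(n1−3) + 1/(n2−3)) = √(1/213 + 1/19) = √(0.0046948 + 0.0526316) = √0.0573264 = 0.239429
z = (z1 − z2)/SE = (1.293345 − 0.070115) / 0.239429 = 1.223230 / 0.239429 = 5.109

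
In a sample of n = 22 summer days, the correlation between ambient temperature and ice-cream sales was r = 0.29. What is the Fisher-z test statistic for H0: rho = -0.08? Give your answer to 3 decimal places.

1.651

z_r = atanh(0.29) = 0.298566,  z_0 = atanh(-0.08) = -0.080171
SE = 1/√(n−3) = 1/√19 = 0.229416
z = (z_r − z_0)/SE = (0.298566 − (-0.080171)) / 0.229416 = 0.378737 / 0.229416 = 1.651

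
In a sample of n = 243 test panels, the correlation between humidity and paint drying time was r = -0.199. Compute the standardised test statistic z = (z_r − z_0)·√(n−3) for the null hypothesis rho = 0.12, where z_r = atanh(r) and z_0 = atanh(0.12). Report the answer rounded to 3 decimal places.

Fisher z: atanh(-0.199) = -0.201691, atanh(0.12) = 0.120581
z = (z_r − z_0)·√(n−3) = (-0.201691 − 0.120581)·√240 = -0.322272 · 15.491933 = -4.993

-4.993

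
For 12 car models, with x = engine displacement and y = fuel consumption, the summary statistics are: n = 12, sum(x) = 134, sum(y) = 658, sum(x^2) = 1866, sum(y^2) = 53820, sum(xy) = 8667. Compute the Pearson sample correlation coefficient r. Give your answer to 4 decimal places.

Numerator: nΣxy − (Σx)(Σy) = 12·8667 − (134)(658) = 15832
Denominator: √[(nΣx²−(Σx)²)(nΣy²−(Σy)²)]
  nΣx²−(Σx)² = 12·1866 − 17956 = 4436;  nΣy²−(Σy)² = 12·53820 − 432964 = 212876
  √(4436·212876) = √944317936 = 30729.7565
r = 15832 / 30729.7565 = 0.5152

0.5152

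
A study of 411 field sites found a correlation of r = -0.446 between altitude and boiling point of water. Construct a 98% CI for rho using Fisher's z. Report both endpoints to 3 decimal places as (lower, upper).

z_r = atanh(-0.446) = -0.479696;  SE = 1/√(n−3) = 1/√408 = 0.049507
z-limits: -0.479696 ± 2.326·0.049507 = -0.479696 ± 0.115153 = [-0.594849, -0.364543]
ρ-limits: (tanh -0.594849, tanh -0.364543) = (-0.533, -0.349)

(-0.533, -0.349)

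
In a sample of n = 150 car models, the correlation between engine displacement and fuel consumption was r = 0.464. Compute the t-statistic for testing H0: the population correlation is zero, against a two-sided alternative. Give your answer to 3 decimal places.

1 − r² = 1 − 0.215296 = 0.784704;  √(1−r²) = 0.885835
√(n−2) = √148 = 12.165525
t = r·√(n−2)/√(1−r²) = 0.464 · 12.165525 / 0.885835 = 6.372

6.372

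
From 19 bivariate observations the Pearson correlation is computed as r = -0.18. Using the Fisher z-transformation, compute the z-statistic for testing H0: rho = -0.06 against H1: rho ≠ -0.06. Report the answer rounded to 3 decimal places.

-0.488

Fisher z: atanh(-0.18) = -0.181983, atanh(-0.06) = -0.060072
z = (z_r − z_0)·√(n−3) = (-0.181983 − (-0.060072))·√16 = -0.121911 · 4.000000 = -0.488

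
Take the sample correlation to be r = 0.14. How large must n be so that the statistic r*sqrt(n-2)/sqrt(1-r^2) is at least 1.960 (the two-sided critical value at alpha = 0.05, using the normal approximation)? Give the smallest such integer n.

r√(n−2)/√(1−r²) ≥ 1.960  ⇔  n−2 ≥ (1.960)²·(1−r²)/r²
(1−r²)/r² = (1−0.0196)/0.0196 = 50.0204
n ≥ 2 + 3.8416·50.0204 = 2 + 192.1584 = 194.1584
⌈194.1584⌉ = 195

195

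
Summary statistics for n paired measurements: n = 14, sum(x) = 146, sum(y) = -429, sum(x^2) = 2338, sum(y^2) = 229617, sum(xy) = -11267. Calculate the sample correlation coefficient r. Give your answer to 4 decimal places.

Numerator: nΣxy − (Σx)(Σy) = 14·(-11267) − (146)(-429) = -95104
Denominator: √[(nΣx²−(Σx)²)(nΣy²−(Σy)²)]
  nΣx²−(Σx)² = 14·2338 − 21316 = 11416;  nΣy²−(Σy)² = 14·229617 − 184041 = 3030597
  √(11416·3030597) = √34597295352 = 186003.4821
r = -95104 / 186003.4821 = -0.5113

-0.5113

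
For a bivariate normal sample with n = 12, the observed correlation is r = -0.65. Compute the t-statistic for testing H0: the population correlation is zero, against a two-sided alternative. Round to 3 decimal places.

t = r·√(n−2) / √(1−r²) with r = -0.65, n = 12
  = -0.65·√10 / √(1 − 0.4225)
  = -0.65·3.162278 / 0.759934
  = -2.055481 / 0.759934 = -2.705

-2.705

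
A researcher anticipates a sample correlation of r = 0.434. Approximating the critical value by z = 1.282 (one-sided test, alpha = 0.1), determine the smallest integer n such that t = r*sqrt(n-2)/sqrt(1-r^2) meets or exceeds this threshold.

10

Need r·√(n−2)/√(1−r²) ≥ 1.282
√(n−2) ≥ 1.282·√(1−0.188356) / 0.434 = 1.282·0.900913 / 0.434 = 2.6612
n−2 ≥ 7.0820  ⇒  n ≥ 9.0820
Smallest integer n = 10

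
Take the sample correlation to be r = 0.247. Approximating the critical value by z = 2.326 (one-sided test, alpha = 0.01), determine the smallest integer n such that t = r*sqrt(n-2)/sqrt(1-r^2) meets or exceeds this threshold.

Need r·√(n−2)/√(1−r²) ≥ 2.326
√(n−2) ≥ 2.326·√(1−0.061009) / 0.247 = 2.326·0.969015 / 0.247 = 9.1252
n−2 ≥ 83.2693  ⇒  n ≥ 85.2693
Smallest integer n = 86

86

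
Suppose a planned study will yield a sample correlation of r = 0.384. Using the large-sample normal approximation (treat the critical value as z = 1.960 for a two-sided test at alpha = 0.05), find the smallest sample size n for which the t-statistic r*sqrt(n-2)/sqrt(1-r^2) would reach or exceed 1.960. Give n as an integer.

25

Need r·√(n−2)/√(1−r²) ≥ 1.960
√(n−2) ≥ 1.960·√(1−0.147456) / 0.384 = 1.960·0.923333 / 0.384 = 4.7128
n−2 ≥ 22.2105  ⇒  n ≥ 24.2105
Smallest integer n = 25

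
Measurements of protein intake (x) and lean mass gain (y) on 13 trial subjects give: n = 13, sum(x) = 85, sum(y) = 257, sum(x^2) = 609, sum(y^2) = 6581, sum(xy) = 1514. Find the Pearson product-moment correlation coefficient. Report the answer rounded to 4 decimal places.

S_xy = nΣxy − ΣxΣy = 13·1514 − 85·257 = 19682 − 21845 = -2163
S_xx = nΣx² − (Σx)² = 13·609 − 85² = 7917 − 7225 = 692
S_yy = nΣy² − (Σy)² = 13·6581 − 257² = 85553 − 66049 = 19504
r = S_xy / √(S_xx·S_yy) = -2163 / √(692·19504) = -2163 / √13496768 = -2163 / 3673.7948 = -0.5888

-0.5888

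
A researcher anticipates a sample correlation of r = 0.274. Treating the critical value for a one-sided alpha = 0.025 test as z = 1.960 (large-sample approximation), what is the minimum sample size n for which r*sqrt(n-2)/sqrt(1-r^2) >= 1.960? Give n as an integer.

r√(n−2)/√(1−r²) ≥ 1.960  ⇔  n−2 ≥ (1.960)²·(1−r²)/r²
(1−r²)/r² = (1−0.075076)/0.075076 = 12.3198
n ≥ 2 + 3.8416·12.3198 = 2 + 47.3277 = 49.3277
⌈49.3277⌉ = 50

50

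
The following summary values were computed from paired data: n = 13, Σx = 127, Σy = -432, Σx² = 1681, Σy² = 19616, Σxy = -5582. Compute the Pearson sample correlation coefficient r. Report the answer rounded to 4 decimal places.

S_xy = nΣxy − ΣxΣy = 13·(-5582) − 127·(-432) = -72566 − (-54864) = -17702
S_xx = nΣx² − (Σx)² = 13·1681 − 127² = 21853 − 16129 = 5724
S_yy = nΣy² − (Σy)² = 13·19616 − (-432)² = 255008 − 186624 = 68384
r = S_xy / √(S_xx·S_yy) = -17702 / √(5724·68384) = -17702 / √391430016 = -17702 / 19784.5904 = -0.8947

-0.8947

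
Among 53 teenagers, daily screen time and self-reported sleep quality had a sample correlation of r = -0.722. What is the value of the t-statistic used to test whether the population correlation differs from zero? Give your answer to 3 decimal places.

1 − r² = 1 − 0.521284 = 0.478716;  √(1−r²) = 0.691893
√(n−2) = √51 = 7.141428
t = r·√(n−2)/√(1−r²) = -0.722 · 7.141428 / 0.691893 = -7.452

-7.452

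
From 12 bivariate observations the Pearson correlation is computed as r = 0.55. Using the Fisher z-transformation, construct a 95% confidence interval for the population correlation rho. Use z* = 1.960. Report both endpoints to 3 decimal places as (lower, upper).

(-0.035, 0.854)

z_r = atanh(0.55) = 0.618381;  SE = 1/√(n−3) = 1/√9 = 0.333333
z-limits: 0.618381 ± 1.960·0.333333 = 0.618381 ± 0.653333 = [-0.034952, 1.271714]
ρ-limits: (tanh -0.034952, tanh 1.271714) = (-0.035, 0.854)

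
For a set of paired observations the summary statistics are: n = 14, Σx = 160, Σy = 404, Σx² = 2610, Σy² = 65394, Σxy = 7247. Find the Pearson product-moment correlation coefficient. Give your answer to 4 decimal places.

0.4058

S_xy = nΣxy − ΣxΣy = 14·7247 − 160·404 = 101458 − 64640 = 36818
S_xx = nΣx² − (Σx)² = 14·2610 − 160² = 36540 − 25600 = 10940
S_yy = nΣy² − (Σy)² = 14·65394 − 404² = 915516 − 163216 = 752300
r = S_xy / √(S_xx·S_yy) = 36818 / √(10940·752300) = 36818 / √8230162000 = 36818 / 90720.2403 = 0.4058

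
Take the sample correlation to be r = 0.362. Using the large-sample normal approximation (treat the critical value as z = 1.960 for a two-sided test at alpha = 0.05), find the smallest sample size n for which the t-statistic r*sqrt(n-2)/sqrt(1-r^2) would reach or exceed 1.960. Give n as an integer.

Need r·√(n−2)/√(1−r²) ≥ 1.960
√(n−2) ≥ 1.960·√(1−0.131044) / 0.362 = 1.960·0.932178 / 0.362 = 5.0472
n−2 ≥ 25.4742  ⇒  n ≥ 27.4742
Smallest integer n = 28

28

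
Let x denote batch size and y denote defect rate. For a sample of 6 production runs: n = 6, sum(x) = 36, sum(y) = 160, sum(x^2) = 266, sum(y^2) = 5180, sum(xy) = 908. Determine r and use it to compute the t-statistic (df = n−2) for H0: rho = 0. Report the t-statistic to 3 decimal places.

Numerator: nΣxy − (Σx)(Σy) = 6·908 − (36)(160) = -312
Denominator: √[(nΣx²−(Σx)²)(nΣy²−(Σy)²)]
  nΣx²−(Σx)² = 6·266 − 1296 = 300;  nΣy²−(Σy)² = 6·5180 − 25600 = 5480
  √(300·5480) = √1644000 = 1282.1856
r = -312 / 1282.1856 = -0.2433
t = r·√(n−2)/√(1−r²) = -0.2433·√4 / √(1−0.059195) = -0.486600 / 0.969951 = -0.502

-0.502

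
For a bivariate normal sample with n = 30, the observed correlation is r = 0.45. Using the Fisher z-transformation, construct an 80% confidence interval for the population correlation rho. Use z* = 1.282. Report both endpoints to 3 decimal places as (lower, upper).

(0.234, 0.624)

z_r = atanh(0.45) = 0.484700;  SE = 1/√(n−3) = 1/√27 = 0.192450
z-limits: 0.484700 ± 1.282·0.192450 = 0.484700 ± 0.246721 = [0.237979, 0.731421]
ρ-limits: (tanh 0.237979, tanh 0.731421) = (0.234, 0.624)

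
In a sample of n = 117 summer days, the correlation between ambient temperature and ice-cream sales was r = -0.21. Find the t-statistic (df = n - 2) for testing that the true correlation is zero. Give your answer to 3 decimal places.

t = r·√(n−2) / √(1−r²) with r = -0.21, n = 117
  = -0.21·√115 / √(1 − 0.0441)
  = -0.21·10.723805 / 0.977701
  = -2.251999 / 0.977701 = -2.303

-2.303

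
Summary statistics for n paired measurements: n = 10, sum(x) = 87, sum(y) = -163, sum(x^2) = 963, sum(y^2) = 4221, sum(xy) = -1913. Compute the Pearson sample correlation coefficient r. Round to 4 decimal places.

-0.8717

S_xy = nΣxy − ΣxΣy = 10·(-1913) − 87·(-163) = -19130 − (-14181) = -4949
S_xx = nΣx² − (Σx)² = 10·963 − 87² = 9630 − 7569 = 2061
S_yy = nΣy² − (Σy)² = 10·4221 − (-163)² = 42210 − 26569 = 15641
r = S_xy / √(S_xx·S_yy) = -4949 / √(2061·15641) = -4949 / √32236101 = -4949 / 5677.6845 = -0.8717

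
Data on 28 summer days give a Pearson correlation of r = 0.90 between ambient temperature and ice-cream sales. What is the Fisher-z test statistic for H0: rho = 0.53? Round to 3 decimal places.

Fisher z: atanh(0.90) = 1.472219, atanh(0.53) = 0.590145
z = (z_r − z_0)·√(n−3) = (1.472219 − 0.590145)·√25 = 0.882074 · 5.000000 = 4.410

4.410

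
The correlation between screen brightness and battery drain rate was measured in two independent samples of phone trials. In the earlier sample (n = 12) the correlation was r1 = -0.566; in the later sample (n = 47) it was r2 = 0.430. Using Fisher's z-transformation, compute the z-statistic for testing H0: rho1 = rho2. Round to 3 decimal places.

z1 = atanh(-0.566) = -0.641618,  z2 = atanh(0.430) = 0.459897
SE = √(1/(n1−3) + 1/(n2−3)) = √(1/9 + 1/44) = √(0.1111111 + 0.0227273) = √0.1338384 = 0.365839
z = (z1 − z2)/SE = (-0.641618 − 0.459897) / 0.365839 = -1.101515 / 0.365839 = -3.011

-3.011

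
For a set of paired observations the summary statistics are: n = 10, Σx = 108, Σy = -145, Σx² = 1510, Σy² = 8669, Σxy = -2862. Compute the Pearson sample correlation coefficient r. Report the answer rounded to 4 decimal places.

-0.8628

Numerator: nΣxy − (Σx)(Σy) = 10·(-2862) − (108)(-145) = -12960
Denominator: √[(nΣx²−(Σx)²)(nΣy²−(Σy)²)]
  nΣx²−(Σx)² = 10·1510 − 11664 = 3436;  nΣy²−(Σy)² = 10·8669 − 21025 = 65665
  √(3436·65665) = √225624940 = 15020.8169
r = -12960 / 15020.8169 = -0.8628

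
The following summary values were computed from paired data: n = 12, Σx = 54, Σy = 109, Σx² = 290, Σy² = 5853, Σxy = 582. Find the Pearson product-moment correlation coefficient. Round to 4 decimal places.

0.1914

Numerator: nΣxy − (Σx)(Σy) = 12·582 − (54)(109) = 1098
Denominator: √[(nΣx²−(Σx)²)(nΣy²−(Σy)²)]
  nΣx²−(Σx)² = 12·290 − 2916 = 564;  nΣy²−(Σy)² = 12·5853 − 11881 = 58355
  √(564·58355) = √32912220 = 5736.9173
r = 1098 / 5736.9173 = 0.1914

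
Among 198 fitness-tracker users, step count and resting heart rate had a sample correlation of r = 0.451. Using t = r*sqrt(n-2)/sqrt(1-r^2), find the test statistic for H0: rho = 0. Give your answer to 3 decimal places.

1 − r² = 1 − 0.203401 = 0.796599;  √(1−r²) = 0.892524
√(n−2) = √196 = 14.000000
t = r·√(n−2)/√(1−r²) = 0.451 · 14.000000 / 0.892524 = 7.074

7.074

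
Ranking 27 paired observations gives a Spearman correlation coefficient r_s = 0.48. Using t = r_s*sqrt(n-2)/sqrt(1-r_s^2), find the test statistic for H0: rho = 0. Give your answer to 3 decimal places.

2.736

t = r_s·√(n−2) / √(1−r_s²) with r_s = 0.48, n = 27
  = 0.48·√25 / √(1 − 0.2304)
  = 0.48·5.000000 / 0.877268
  = 2.400000 / 0.877268 = 2.736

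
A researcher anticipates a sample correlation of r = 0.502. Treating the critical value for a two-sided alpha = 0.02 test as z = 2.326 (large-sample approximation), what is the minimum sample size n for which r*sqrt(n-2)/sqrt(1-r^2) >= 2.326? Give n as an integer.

r√(n−2)/√(1−r²) ≥ 2.326  ⇔  n−2 ≥ (2.326)²·(1−r²)/r²
(1−r²)/r² = (1−0.252004)/0.252004 = 2.9682
n ≥ 2 + 5.410276·2.9682 = 2 + 16.0588 = 18.0588
⌈18.0588⌉ = 19

19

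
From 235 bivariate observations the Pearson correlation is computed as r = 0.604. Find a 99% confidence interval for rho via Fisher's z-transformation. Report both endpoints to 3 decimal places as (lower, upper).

(0.486, 0.701)

z_r = atanh(0.604) = 0.699421;  SE = 1/√(n−3) = 1/√232 = 0.065653
z-limits: 0.699421 ± 2.576·0.065653 = 0.699421 ± 0.169122 = [0.530299, 0.868543]
ρ-limits: (tanh 0.530299, tanh 0.868543) = (0.486, 0.701)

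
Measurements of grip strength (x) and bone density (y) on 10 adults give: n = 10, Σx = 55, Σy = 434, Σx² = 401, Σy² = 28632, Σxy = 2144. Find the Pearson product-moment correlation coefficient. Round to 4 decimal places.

S_xy = nΣxy − ΣxΣy = 10·2144 − 55·434 = 21440 − 23870 = -2430
S_xx = nΣx² − (Σx)² = 10·401 − 55² = 4010 − 3025 = 985
S_yy = nΣy² − (Σy)² = 10·28632 − 434² = 286320 − 188356 = 97964
r = S_xy / √(S_xx·S_yy) = -2430 / √(985·97964) = -2430 / √96494540 = -2430 / 9823.1634 = -0.2474

-0.2474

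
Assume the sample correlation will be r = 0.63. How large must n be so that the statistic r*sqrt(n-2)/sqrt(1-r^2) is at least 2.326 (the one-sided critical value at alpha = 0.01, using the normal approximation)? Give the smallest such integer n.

11

r√(n−2)/√(1−r²) ≥ 2.326  ⇔  n−2 ≥ (2.326)²·(1−r²)/r²
(1−r²)/r² = (1−0.3969)/0.3969 = 1.5195
n ≥ 2 + 5.410276·1.5195 = 2 + 8.2209 = 10.2209
⌈10.2209⌉ = 11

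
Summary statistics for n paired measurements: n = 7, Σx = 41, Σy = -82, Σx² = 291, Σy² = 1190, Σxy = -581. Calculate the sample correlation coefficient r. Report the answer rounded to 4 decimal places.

-0.9324

S_xy = nΣxy − ΣxΣy = 7·(-581) − 41·(-82) = -4067 − (-3362) = -705
S_xx = nΣx² − (Σx)² = 7·291 − 41² = 2037 − 1681 = 356
S_yy = nΣy² − (Σy)² = 7·1190 − (-82)² = 8330 − 6724 = 1606
r = S_xy / √(S_xx·S_yy) = -705 / √(356·1606) = -705 / √571736 = -705 / 756.1323 = -0.9324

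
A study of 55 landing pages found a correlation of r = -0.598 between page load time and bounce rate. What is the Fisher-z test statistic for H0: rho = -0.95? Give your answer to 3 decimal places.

Fisher z: atanh(-0.598) = -0.690028, atanh(-0.95) = -1.831781
z = (z_r − z_0)·√(n−3) = (-0.690028 − (-1.831781))·√52 = 1.141753 · 7.211103 = 8.233

8.233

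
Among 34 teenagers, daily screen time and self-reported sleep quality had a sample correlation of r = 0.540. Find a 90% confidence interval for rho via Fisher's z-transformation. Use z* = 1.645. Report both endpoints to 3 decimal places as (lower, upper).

(0.299, 0.716)

Fisher z: z_r = atanh(r) = ½·ln((1+0.540)/(1−0.540)) = 0.604156
SE(z) = 1/√(n−3) = 1/√31 = 0.179605
90% ⇒ z* = 1.645; margin = 1.645·0.179605 = 0.295450
CI on z-scale: (0.308706, 0.899606)
Back-transform: tanh(0.308706) = 0.299259, tanh(0.899606) = 0.716106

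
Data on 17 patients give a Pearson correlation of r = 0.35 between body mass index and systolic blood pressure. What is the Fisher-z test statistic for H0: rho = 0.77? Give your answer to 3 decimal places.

-2.450

z_r = atanh(0.35) = 0.365444,  z_0 = atanh(0.77) = 1.020328
SE = 1/√(n−3) = 1/√14 = 0.267261
z = (z_r − z_0)/SE = (0.365444 − 1.020328) / 0.267261 = -0.654884 / 0.267261 = -2.450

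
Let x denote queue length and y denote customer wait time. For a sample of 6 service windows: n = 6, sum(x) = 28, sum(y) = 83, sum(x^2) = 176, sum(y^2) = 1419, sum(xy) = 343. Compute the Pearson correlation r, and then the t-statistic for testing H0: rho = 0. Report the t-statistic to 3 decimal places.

Numerator: nΣxy − (Σx)(Σy) = 6·343 − (28)(83) = -266
Denominator: √[(nΣx²−(Σx)²)(nΣy²−(Σy)²)]
  nΣx²−(Σx)² = 6·176 − 784 = 272;  nΣy²−(Σy)² = 6·1419 − 6889 = 1625
  √(272·1625) = √442000 = 664.8308
r = -266 / 664.8308 = -0.4001
t = r·√(n−2)/√(1−r²) = -0.4001·√4 / √(1−0.160080) = -0.800200 / 0.916471 = -0.873

-0.873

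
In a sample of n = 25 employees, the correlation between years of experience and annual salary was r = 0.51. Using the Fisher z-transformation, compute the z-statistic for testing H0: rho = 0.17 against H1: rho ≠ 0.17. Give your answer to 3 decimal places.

Fisher z: atanh(0.51) = 0.562730, atanh(0.17) = 0.171667
z = (z_r − z_0)·√(n−3) = (0.562730 − 0.171667)·√22 = 0.391063 · 4.690416 = 1.834

1.834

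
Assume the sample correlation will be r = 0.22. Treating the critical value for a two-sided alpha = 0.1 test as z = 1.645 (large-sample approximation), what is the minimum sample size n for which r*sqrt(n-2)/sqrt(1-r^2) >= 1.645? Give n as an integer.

56

Need r·√(n−2)/√(1−r²) ≥ 1.645
√(n−2) ≥ 1.645·√(1−0.0484) / 0.22 = 1.645·0.975500 / 0.22 = 7.2941
n−2 ≥ 53.2039  ⇒  n ≥ 55.2039
Smallest integer n = 56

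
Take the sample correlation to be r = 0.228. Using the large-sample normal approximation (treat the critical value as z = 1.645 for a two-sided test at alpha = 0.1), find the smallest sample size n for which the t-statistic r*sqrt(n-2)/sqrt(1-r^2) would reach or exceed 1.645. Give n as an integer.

52

r√(n−2)/√(1−r²) ≥ 1.645  ⇔  n−2 ≥ (1.645)²·(1−r²)/r²
(1−r²)/r² = (1−0.051984)/0.051984 = 18.2367
n ≥ 2 + 2.706025·18.2367 = 2 + 49.3490 = 51.3490
⌈51.3490⌉ = 52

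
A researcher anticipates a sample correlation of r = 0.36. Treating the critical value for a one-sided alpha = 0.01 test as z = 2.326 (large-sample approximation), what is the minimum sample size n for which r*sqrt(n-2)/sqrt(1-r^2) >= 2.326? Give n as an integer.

39

r√(n−2)/√(1−r²) ≥ 2.326  ⇔  n−2 ≥ (2.326)²·(1−r²)/r²
(1−r²)/r² = (1−0.1296)/0.1296 = 6.7160
n ≥ 2 + 5.410276·6.7160 = 2 + 36.3354 = 38.3354
⌈38.3354⌉ = 39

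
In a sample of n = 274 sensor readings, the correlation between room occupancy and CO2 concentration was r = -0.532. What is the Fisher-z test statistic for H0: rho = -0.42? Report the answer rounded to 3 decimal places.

-2.391

Fisher z: atanh(-0.532) = -0.592931, atanh(-0.42) = -0.447692
z = (z_r − z_0)·√(n−3) = (-0.592931 − (-0.447692))·√271 = -0.145239 · 16.462078 = -2.391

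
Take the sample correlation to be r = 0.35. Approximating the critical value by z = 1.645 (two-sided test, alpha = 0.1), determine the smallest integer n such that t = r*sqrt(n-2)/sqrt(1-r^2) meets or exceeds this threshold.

Need r·√(n−2)/√(1−r²) ≥ 1.645
√(n−2) ≥ 1.645·√(1−0.1225) / 0.35 = 1.645·0.936750 / 0.35 = 4.4027
n−2 ≥ 19.3838  ⇒  n ≥ 21.3838
Smallest integer n = 22

22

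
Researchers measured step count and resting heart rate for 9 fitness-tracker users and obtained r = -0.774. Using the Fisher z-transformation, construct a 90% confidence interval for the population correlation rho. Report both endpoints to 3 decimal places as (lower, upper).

(-0.936, -0.344)

Fisher z: z_r = atanh(r) = ½·ln((1+(-0.774))/(1−(-0.774))) = -1.030229
SE(z) = 1/√(n−3) = 1/√6 = 0.408248
90% ⇒ z* = 1.645; margin = 1.645·0.408248 = 0.671568
CI on z-scale: (-1.701797, -0.358661)
Back-transform: tanh(-1.701797) = -0.935633, tanh(-0.358661) = -0.344034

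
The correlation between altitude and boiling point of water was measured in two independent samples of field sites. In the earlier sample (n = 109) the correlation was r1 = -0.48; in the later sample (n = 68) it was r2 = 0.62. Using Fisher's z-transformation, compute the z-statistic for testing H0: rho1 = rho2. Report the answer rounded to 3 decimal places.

-7.922

Fisher z-transforms: z1 = atanh(-0.48) = -0.522984, z2 = atanh(0.62) = 0.725005; difference d = -1.247989
Var(d) = 1/106 + 1/65 = 0.0094340 + 0.0153846 = 0.0248186
z = d/√Var(d) = -1.247989 / √0.0248186 = -1.247989 / 0.157539 = -7.922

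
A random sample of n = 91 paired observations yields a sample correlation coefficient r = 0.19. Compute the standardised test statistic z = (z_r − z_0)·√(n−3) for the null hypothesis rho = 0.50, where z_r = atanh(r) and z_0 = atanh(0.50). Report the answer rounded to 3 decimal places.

Fisher z: atanh(0.19) = 0.192337, atanh(0.50) = 0.549306
z = (z_r − z_0)·√(n−3) = (0.192337 − 0.549306)·√88 = -0.356969 · 9.380832 = -3.349

-3.349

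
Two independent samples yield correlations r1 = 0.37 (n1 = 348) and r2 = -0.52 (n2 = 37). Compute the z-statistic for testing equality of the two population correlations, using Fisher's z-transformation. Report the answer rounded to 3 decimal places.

Fisher z-transforms: z1 = atanh(0.37) = 0.388423, z2 = atanh(-0.52) = -0.576340; difference d = 0.964763
Var(d) = 1/345 + 1/34 = 0.0028986 + 0.0294118 = 0.0323104
z = d/√Var(d) = 0.964763 / √0.0323104 = 0.964763 / 0.179751 = 5.367

5.367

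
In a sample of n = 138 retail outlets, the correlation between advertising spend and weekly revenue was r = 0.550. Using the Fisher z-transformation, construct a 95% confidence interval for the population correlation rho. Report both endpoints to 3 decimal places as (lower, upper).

Fisher z: z_r = atanh(r) = ½·ln((1+0.550)/(1−0.550)) = 0.618381
SE(z) = 1/√(n−3) = 1/√135 = 0.086066
95% ⇒ z* = 1.960; margin = 1.960·0.086066 = 0.168689
CI on z-scale: (0.449692, 0.787070)
Back-transform: tanh(0.449692) = 0.421646, tanh(0.787070) = 0.656746

(0.422, 0.657)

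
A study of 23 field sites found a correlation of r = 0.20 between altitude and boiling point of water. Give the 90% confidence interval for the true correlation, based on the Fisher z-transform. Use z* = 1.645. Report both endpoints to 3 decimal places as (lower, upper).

(-0.164, 0.516)

z_r = atanh(0.20) = 0.202733;  SE = 1/√(n−3) = 1/√20 = 0.223607
z-limits: 0.202733 ± 1.645·0.223607 = 0.202733 ± 0.367834 = [-0.165101, 0.570567]
ρ-limits: (tanh -0.165101, tanh 0.570567) = (-0.164, 0.516)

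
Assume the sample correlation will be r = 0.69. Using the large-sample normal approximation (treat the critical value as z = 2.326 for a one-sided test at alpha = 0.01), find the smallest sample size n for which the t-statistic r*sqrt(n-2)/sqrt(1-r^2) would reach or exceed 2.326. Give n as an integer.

Need r·√(n−2)/√(1−r²) ≥ 2.326
√(n−2) ≥ 2.326·√(1−0.4761) / 0.69 = 2.326·0.723809 / 0.69 = 2.4400
n−2 ≥ 5.9536  ⇒  n ≥ 7.9536
Smallest integer n = 8

8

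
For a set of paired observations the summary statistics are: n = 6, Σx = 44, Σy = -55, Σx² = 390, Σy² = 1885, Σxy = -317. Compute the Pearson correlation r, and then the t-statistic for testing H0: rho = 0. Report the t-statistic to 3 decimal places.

0.590

Numerator: nΣxy − (Σx)(Σy) = 6·(-317) − (44)(-55) = 518
Denominator: √[(nΣx²−(Σx)²)(nΣy²−(Σy)²)]
  nΣx²−(Σx)² = 6·390 − 1936 = 404;  nΣy²−(Σy)² = 6·1885 − 3025 = 8285
  √(404·8285) = √3347140 = 1829.5191
r = 518 / 1829.5191 = 0.2831
t = r·√(n−2)/√(1−r²) = 0.2831·√4 / √(1−0.080146) = 0.566200 / 0.959090 = 0.590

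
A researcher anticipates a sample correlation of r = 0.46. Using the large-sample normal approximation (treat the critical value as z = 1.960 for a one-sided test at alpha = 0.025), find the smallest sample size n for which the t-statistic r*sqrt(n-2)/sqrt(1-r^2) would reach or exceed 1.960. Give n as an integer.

r√(n−2)/√(1−r²) ≥ 1.960  ⇔  n−2 ≥ (1.960)²·(1−r²)/r²
(1−r²)/r² = (1−0.2116)/0.2116 = 3.7259
n ≥ 2 + 3.8416·3.7259 = 2 + 14.3134 = 16.3134
⌈16.3134⌉ = 17

17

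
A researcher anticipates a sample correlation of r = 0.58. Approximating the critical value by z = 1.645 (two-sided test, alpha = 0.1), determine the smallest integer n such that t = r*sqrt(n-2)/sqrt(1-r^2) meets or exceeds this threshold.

8

r√(n−2)/√(1−r²) ≥ 1.645  ⇔  n−2 ≥ (1.645)²·(1−r²)/r²
(1−r²)/r² = (1−0.3364)/0.3364 = 1.9727
n ≥ 2 + 2.706025·1.9727 = 2 + 5.3382 = 7.3382
⌈7.3382⌉ = 8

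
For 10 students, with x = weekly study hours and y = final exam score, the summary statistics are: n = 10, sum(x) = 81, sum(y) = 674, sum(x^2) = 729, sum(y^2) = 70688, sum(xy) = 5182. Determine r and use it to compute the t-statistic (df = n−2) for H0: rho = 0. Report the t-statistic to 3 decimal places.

S_xy = nΣxy − ΣxΣy = 10·5182 − 81·674 = 51820 − 54594 = -2774
S_xx = nΣx² − (Σx)² = 10·729 − 81² = 7290 − 6561 = 729
S_yy = nΣy² − (Σy)² = 10·70688 − 674² = 706880 − 454276 = 252604
r = S_xy / √(S_xx·S_yy) = -2774 / √(729·252604) = -2774 / √184148316 = -2774 / 13570.1259 = -0.2044
t = r·√(n−2)/√(1−r²) = -0.2044·√8 / √(1−0.041779) = -0.578131 / 0.978888 = -0.591

-0.591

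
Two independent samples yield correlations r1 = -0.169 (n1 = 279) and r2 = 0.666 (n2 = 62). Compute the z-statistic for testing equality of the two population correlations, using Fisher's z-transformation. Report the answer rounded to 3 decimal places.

Fisher z-transforms: z1 = atanh(-0.169) = -0.170637, z2 = atanh(0.666) = 0.803520; difference d = -0.974157
Var(d) = 1/276 + 1/59 = 0.0036232 + 0.0169492 = 0.0205724
z = d/√Var(d) = -0.974157 / √0.0205724 = -0.974157 / 0.143431 = -6.792

-6.792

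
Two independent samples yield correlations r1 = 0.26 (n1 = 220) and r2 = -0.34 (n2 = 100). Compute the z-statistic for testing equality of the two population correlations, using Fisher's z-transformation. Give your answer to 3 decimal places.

5.078

Fisher z-transforms: z1 = atanh(0.26) = 0.266108, z2 = atanh(-0.34) = -0.354093; difference d = 0.620201
Var(d) = 1/217 + 1/97 = 0.0046083 + 0.0103093 = 0.0149176
z = d/√Var(d) = 0.620201 / √0.0149176 = 0.620201 / 0.122138 = 5.078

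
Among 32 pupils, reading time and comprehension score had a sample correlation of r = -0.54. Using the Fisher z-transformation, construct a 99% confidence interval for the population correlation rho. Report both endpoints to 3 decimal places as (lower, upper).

(-0.794, -0.125)

z_r = atanh(-0.54) = -0.604156;  SE = 1/√(n−3) = 1/√29 = 0.185695
z-limits: -0.604156 ± 2.576·0.185695 = -0.604156 ± 0.478350 = [-1.082506, -0.125806]
ρ-limits: (tanh -1.082506, tanh -0.125806) = (-0.794, -0.125)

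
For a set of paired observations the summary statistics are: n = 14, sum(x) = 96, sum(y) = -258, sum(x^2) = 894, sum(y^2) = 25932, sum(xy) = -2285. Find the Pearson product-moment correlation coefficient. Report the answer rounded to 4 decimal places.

-0.2309

Numerator: nΣxy − (Σx)(Σy) = 14·(-2285) − (96)(-258) = -7222
Denominator: √[(nΣx²−(Σx)²)(nΣy²−(Σy)²)]
  nΣx²−(Σx)² = 14·894 − 9216 = 3300;  nΣy²−(Σy)² = 14·25932 − 66564 = 296484
  √(3300·296484) = √978397200 = 31279.3414
r = -7222 / 31279.3414 = -0.2309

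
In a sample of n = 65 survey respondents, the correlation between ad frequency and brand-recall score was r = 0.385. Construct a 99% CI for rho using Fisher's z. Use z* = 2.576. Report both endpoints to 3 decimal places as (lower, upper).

Fisher z: z_r = atanh(r) = ½·ln((1+0.385)/(1−0.385)) = 0.405917
SE(z) = 1/√(n−3) = 1/√62 = 0.127000
99% ⇒ z* = 2.576; margin = 2.576·0.127000 = 0.327152
CI on z-scale: (0.078765, 0.733069)
Back-transform: tanh(0.078765) = 0.078603, tanh(0.733069) = 0.624939

(0.079, 0.625)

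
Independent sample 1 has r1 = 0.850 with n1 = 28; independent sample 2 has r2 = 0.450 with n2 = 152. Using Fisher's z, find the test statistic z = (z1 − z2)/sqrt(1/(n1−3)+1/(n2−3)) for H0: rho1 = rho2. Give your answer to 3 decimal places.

Fisher z-transforms: z1 = atanh(0.850) = 1.256153, z2 = atanh(0.450) = 0.484700; difference d = 0.771453
Var(d) = 1/25 + 1/149 = 0.0400000 + 0.0067114 = 0.0467114
z = d/√Var(d) = 0.771453 / √0.0467114 = 0.771453 / 0.216128 = 3.569

3.569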